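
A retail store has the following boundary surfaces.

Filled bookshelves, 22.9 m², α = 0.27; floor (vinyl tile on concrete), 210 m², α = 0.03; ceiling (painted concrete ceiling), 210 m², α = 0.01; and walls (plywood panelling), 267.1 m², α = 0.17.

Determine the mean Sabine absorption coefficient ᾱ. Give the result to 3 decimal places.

0.084

S = Σ Sᵢ = 22.9 + 210 + 210 + 267.1 = 710.0 m².
A = 22.9×0.27 + 210×0.03 + 210×0.01 + 267.1×0.17 = 59.990 sabins.
ᾱ = 59.990 / 710.0 = 0.084.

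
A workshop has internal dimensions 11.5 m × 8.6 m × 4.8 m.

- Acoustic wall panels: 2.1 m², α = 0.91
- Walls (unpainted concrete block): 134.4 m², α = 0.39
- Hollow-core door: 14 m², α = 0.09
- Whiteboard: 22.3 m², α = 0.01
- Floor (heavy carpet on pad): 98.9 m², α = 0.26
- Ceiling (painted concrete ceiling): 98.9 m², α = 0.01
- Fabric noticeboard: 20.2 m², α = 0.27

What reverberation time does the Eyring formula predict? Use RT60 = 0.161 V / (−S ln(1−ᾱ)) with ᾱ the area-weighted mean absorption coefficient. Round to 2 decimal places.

Total surface area S = 2.1 + 134.4 + 14 + 22.3 + 98.9 + 98.9 + 20.2 = 390.8 m².
Absorption A = 2.1·0.91 + 134.4·0.39 + 14·0.09 + 22.3·0.01 + 98.9·0.26 + 98.9·0.01 + 20.2·0.27 = 87.967 sabins.
ᾱ = 87.967 / 390.8 = 0.2251.
Eyring denominator: −S ln(1−ᾱ) = 99.662.
V = 11.5 × 8.6 × 4.8 = 474.72 m³.
RT60 = 0.161 × 474.72 / 99.662 = 0.77 s.

0.77 sec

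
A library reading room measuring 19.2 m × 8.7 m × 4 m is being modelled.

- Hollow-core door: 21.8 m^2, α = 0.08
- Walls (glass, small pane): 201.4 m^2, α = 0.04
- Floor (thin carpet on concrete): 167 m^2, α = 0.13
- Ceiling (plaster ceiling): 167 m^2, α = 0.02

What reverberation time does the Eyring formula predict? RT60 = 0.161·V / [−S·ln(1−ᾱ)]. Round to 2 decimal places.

Total surface area S = 21.8 + 201.4 + 167 + 167 = 557.2 m^2.
Σ(Sᵢαᵢ) = 21.8×0.08 + 201.4×0.04 + 167×0.13 + 167×0.02 = 34.850.
Mean coefficient ᾱ = A/S = 0.0625.
−S·ln(1−ᾱ) = −557.2 × ln(1 − 0.0625) = 35.961.
V = 19.2 × 8.7 × 4 = 668.16 m³.
RT60 = 0.161 × 668.16 / 35.961 = 2.99 s.

2.99 s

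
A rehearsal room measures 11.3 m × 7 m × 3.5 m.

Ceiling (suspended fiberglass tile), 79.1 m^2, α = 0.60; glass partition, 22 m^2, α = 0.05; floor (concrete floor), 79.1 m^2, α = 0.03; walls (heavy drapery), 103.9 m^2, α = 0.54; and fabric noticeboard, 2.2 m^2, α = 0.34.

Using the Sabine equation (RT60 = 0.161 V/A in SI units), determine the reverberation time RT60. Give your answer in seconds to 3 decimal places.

0.414 s

Summing Sᵢαᵢ: 47.460 + 1.100 + 2.373 + 56.106 + 0.748 → A = 107.787 sabins.
V = 11.3·7·3.5 = 276.85 m³.
Sabine: RT60 = 0.161 × 276.85 / 107.787 = 0.414 s.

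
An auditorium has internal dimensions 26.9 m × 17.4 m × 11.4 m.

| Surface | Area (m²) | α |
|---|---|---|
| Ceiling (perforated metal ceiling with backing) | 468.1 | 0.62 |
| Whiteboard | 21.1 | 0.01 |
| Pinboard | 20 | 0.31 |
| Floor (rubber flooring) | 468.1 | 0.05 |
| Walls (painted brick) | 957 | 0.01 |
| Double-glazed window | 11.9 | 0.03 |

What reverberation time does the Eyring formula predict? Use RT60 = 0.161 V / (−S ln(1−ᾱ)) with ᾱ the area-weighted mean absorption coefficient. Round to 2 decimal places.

S = Σ Sᵢ = 1946.2 m².
Σ(Sᵢαᵢ) = 468.1×0.62 + 21.1×0.01 + 20×0.31 + 468.1×0.05 + 957×0.01 + 11.9×0.03 = 329.965.
Mean coefficient ᾱ = A/S = 0.1695.
−S·ln(1−ᾱ) = −1946.2 × ln(1 − 0.1695) = 361.463.
V = 26.9 × 17.4 × 11.4 = 5335.884 m³.
RT60 = 0.161 × 5335.884 / 361.463 = 2.38 s.

2.38 sec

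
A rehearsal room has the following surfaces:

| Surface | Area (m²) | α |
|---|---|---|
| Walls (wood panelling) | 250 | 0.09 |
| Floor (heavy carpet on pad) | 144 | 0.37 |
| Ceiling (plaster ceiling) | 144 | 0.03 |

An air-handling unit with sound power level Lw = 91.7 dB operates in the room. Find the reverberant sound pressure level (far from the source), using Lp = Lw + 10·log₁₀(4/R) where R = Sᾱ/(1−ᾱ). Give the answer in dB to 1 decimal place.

A = 80.100 sabins; S = 538.0 m².
ᾱ = 80.100/538.0 = 0.1489; R = Sᾱ/(1−ᾱ) = 80.100/(1−0.1489) = 94.114 m².
Lp = Lw + 10 log₁₀(4/R) = 91.7 -13.72 = 78.0 dB.

78.0 dB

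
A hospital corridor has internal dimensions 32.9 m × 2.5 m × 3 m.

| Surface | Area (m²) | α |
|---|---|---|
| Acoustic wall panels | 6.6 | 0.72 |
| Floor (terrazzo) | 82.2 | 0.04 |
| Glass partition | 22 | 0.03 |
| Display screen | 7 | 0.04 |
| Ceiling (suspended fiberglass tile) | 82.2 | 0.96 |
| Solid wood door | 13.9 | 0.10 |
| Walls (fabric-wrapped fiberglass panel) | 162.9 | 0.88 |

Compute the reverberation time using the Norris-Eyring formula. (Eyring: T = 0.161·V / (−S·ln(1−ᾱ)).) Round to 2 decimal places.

S = Σ Sᵢ = 376.8 m².
Absorption A = 6.6×0.72 + 82.2×0.04 + 22×0.03 + 7×0.04 + 82.2×0.96 + 13.9×0.10 + 162.9×0.88 = 232.634 sabins.
ᾱ = 232.634 / 376.8 = 0.6174.
−S·ln(1−ᾱ) = −376.8 × ln(1 − 0.6174) = 362.016.
V = 32.9 × 2.5 × 3 = 246.75 m³.
RT60 = 0.161 × 246.75 / 362.016 = 0.11 s.

0.11 seconds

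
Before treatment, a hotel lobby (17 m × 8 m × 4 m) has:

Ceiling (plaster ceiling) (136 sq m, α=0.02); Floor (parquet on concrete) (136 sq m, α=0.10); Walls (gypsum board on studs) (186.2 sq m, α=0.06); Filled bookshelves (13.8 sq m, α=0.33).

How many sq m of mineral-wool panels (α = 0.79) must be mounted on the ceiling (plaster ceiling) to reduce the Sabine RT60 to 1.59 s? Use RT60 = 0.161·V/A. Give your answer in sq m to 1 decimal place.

A₁ = Σ Sᵢαᵢ = 136×0.02 + 136×0.10 + 186.2×0.06 + 13.8×0.33 = 32.046 sabins.
V = 544 m³. Target absorption A₂ = 0.161 × 544 / 1.59 = 55.084 sabins.
Absorption to add: 55.084 − 32.046 = 23.038 sabins.
Each sq m of panel replacing the ceiling (plaster ceiling) adds (0.79 − 0.02) = 0.77 sabins.
Panel area = 23.038 / 0.77 = 29.9 sq m.

29.9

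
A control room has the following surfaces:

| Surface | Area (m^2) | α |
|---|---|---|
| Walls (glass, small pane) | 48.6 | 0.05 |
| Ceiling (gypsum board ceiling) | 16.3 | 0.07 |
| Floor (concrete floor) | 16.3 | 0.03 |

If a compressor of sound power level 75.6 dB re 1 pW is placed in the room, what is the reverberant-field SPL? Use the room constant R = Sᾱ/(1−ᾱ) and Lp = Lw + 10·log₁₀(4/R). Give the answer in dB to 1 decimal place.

Σ(Sᵢαᵢ) = 48.6·0.05 + 16.3·0.07 + 16.3·0.03 = 4.060; total area S = 81.2 m^2.
ᾱ = 4.060/81.2 = 0.0500; R = Sᾱ/(1−ᾱ) = 4.060/(1−0.0500) = 4.274 m^2.
Lp = 75.6 + 10·log₁₀(4/4.274) = 75.6 + (-0.29) = 75.3 dB.

75.3 dB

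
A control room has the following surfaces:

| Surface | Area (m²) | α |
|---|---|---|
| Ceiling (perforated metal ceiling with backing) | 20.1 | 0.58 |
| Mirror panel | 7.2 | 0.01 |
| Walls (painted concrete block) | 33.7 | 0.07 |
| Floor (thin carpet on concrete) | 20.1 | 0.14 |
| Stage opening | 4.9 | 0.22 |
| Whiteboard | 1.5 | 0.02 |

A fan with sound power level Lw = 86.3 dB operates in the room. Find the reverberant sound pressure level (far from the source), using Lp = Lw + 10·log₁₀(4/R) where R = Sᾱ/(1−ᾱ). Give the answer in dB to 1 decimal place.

Σ(Sᵢαᵢ) = 20.1·0.58 + 7.2·0.01 + 33.7·0.07 + 20.1·0.14 + 4.9·0.22 + 1.5·0.02 = 18.011; total area S = 87.5 m².
ᾱ = 0.2058, so room constant R = A/(1−ᾱ) = 22.678 m².
Lp = Lw + 10 log₁₀(4/R) = 86.3 -7.54 = 78.8 dB.

78.8 dB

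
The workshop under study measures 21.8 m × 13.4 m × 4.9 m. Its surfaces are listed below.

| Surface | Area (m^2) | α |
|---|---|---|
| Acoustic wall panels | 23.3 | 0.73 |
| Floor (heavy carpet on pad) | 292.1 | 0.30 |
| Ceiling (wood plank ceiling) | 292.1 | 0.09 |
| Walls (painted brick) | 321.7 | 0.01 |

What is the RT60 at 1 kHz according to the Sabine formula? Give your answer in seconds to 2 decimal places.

Summing Sᵢαᵢ: 17.009 + 87.630 + 26.289 + 3.217 → A = 134.145 sabins.
Volume V = 21.8 × 13.4 × 4.9 = 1431.388 m³.
Sabine: RT60 = 0.161 × 1431.388 / 134.145 = 1.72 s.

1.72 s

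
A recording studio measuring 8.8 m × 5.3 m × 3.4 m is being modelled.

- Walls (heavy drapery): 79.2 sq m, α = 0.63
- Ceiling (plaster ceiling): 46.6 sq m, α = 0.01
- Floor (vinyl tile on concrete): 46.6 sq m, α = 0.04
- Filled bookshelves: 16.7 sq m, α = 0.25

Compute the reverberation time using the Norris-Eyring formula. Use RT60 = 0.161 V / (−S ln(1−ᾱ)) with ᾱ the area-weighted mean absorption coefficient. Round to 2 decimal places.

0.38 s

Total surface area S = 79.2 + 46.6 + 46.6 + 16.7 = 189.1 sq m.
Σ(Sᵢαᵢ) = 79.2×0.63 + 46.6×0.01 + 46.6×0.04 + 16.7×0.25 = 56.401.
Mean coefficient ᾱ = A/S = 0.2983.
−S·ln(1−ᾱ) = −189.1 × ln(1 − 0.2983) = 66.989.
V = 8.8 × 5.3 × 3.4 = 158.576 m³.
RT60 = 0.161 × 158.576 / 66.989 = 0.38 s.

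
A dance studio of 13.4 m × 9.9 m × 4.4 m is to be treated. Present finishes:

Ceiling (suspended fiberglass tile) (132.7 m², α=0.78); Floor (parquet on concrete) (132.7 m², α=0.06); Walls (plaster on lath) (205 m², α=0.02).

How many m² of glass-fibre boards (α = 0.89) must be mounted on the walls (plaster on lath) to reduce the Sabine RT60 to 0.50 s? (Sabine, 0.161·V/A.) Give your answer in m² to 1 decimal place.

83.2

Summing Sᵢαᵢ: 103.506 + 7.962 + 4.100 → A₁ = 115.568 sabins.
V = 583.704 m³. Target absorption A₂ = 0.161 × 583.704 / 0.50 = 187.953 sabins.
ΔA needed = 187.953 − 115.568 = 72.385 sabins.
Each m² of panel replacing the walls (plaster on lath) adds (0.89 − 0.02) = 0.87 sabins.
Panel area = 72.385 / 0.87 = 83.2 m².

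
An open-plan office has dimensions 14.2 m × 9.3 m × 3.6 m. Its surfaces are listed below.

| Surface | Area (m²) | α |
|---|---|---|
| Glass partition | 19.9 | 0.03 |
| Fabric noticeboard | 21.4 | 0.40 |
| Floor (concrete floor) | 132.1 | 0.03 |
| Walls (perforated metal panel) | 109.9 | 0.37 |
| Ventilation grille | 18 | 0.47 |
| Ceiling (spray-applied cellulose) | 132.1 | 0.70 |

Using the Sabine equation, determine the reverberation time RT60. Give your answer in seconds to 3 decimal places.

0.495 s

Total absorption A = 19.9×0.03 + 21.4×0.40 + 132.1×0.03 + 109.9×0.37 + 18×0.47 + 132.1×0.70
  = 0.597 + 8.560 + 3.963 + 40.663 + 8.460 + 92.470 = 154.713 m² sabins.
Volume V = 14.2 × 9.3 × 3.6 = 475.416 m³.
T = 0.161 V/A = 0.161·475.416/154.713 = 0.495 s.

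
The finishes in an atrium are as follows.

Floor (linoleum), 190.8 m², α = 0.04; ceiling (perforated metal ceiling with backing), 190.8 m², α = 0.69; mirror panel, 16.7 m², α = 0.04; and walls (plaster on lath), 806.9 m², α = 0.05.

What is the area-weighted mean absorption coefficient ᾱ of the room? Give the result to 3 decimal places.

0.150

S = Σ Sᵢ = 190.8 + 190.8 + 16.7 + 806.9 = 1205.2 m².
Weighted sum Σ Sα = 180.297.
ᾱ = 180.297 / 1205.2 = 0.150.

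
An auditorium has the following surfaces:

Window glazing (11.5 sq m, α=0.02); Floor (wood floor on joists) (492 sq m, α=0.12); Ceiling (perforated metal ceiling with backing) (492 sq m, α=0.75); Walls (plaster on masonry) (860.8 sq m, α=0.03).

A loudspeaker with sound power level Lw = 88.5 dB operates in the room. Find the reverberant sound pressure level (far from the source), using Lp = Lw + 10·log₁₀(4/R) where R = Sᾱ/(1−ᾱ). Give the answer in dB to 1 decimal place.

66.7 dB

A = 454.094 sabins; S = 1856.3 sq m.
ᾱ = 454.094/1856.3 = 0.2446; R = Sᾱ/(1−ᾱ) = 454.094/(1−0.2446) = 601.131 sq m.
Lp = Lw + 10 log₁₀(4/R) = 88.5 -21.77 = 66.7 dB.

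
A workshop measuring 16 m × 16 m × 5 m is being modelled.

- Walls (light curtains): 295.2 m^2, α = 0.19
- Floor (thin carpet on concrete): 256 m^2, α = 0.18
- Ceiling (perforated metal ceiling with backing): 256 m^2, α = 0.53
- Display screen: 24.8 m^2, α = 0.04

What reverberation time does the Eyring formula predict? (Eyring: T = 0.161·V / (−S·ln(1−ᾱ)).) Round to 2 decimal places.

0.73 seconds

S = Σ Sᵢ = 832.0 m^2.
Σ(Sᵢαᵢ) = 295.2×0.19 + 256×0.18 + 256×0.53 + 24.8×0.04 = 238.840.
Mean coefficient ᾱ = A/S = 0.2871.
Eyring denominator: −S ln(1−ᾱ) = 281.561.
V = 16 × 16 × 5 = 1280 m³.
T = 0.161·V/[−S·ln(1−ᾱ)] = 0.161·1280/281.561 = 0.73 s.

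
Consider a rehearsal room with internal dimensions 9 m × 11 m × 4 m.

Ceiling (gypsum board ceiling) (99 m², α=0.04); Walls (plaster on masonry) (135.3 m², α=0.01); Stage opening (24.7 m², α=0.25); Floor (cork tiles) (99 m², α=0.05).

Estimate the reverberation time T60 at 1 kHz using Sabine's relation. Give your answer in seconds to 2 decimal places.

A = Σ Sᵢαᵢ = 99*0.04 + 135.3*0.01 + 24.7*0.25 + 99*0.05 = 16.438 sabins.
Room volume: 396 m³.
Sabine: RT60 = 0.161 × 396 / 16.438 = 3.88 s.

3.88 s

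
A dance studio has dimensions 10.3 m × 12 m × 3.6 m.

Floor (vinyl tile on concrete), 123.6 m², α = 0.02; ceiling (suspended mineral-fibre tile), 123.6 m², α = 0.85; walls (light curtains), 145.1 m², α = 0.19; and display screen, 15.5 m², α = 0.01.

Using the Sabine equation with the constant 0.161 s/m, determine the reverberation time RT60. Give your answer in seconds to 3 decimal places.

0.530 s

Equivalent absorption area: A = 123.6·0.02 + 123.6·0.85 + 145.1·0.19 + 15.5·0.01 = 135.256 m².
Room volume: 444.96 m³.
T = 0.161 V/A = 0.161·444.96/135.256 = 0.530 s.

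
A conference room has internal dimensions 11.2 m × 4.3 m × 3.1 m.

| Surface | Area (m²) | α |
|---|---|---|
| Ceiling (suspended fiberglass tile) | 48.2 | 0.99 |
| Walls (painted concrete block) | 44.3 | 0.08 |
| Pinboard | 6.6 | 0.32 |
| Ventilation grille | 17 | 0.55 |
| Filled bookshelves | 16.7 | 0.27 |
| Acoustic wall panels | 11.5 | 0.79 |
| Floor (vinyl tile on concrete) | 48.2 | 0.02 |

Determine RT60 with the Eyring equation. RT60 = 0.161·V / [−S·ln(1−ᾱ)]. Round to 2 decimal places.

S = Σ Sᵢ = 192.5 m².
Σ(Sᵢαᵢ) = 48.2×0.99 + 44.3×0.08 + 6.6×0.32 + 17×0.55 + 16.7×0.27 + 11.5×0.79 + 48.2×0.02 = 77.282.
ᾱ = 77.282 / 192.5 = 0.4015.
Eyring denominator: −S ln(1−ᾱ) = 98.816.
V = 11.2 × 4.3 × 3.1 = 149.296 m³.
T = 0.161·V/[−S·ln(1−ᾱ)] = 0.161·149.296/98.816 = 0.24 s.

0.24 sec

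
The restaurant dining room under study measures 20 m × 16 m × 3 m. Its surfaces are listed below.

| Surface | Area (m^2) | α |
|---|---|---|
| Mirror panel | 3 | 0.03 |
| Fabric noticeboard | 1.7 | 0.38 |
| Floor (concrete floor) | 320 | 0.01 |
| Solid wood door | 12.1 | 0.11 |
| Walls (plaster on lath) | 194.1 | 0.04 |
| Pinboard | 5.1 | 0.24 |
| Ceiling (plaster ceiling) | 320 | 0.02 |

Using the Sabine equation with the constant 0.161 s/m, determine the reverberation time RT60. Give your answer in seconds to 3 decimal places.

Summing Sᵢαᵢ: 0.090 + 0.646 + 3.200 + 1.331 + 7.764 + 1.224 + 6.400 → A = 20.655 sabins.
Room volume: 960 m³.
Sabine: RT60 = 0.161 × 960 / 20.655 = 7.483 s.

7.483 seconds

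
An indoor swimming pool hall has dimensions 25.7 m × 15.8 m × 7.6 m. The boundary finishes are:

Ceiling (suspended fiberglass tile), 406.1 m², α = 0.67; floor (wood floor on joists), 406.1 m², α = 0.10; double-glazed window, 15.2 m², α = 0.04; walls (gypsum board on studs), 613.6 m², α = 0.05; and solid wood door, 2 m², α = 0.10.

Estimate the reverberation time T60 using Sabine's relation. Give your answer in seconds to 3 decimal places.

A = Σ Sᵢαᵢ = 406.1*0.67 + 406.1*0.10 + 15.2*0.04 + 613.6*0.05 + 2*0.10 = 344.185 sabins.
Volume V = 25.7 × 15.8 × 7.6 = 3086.056 m³.
T = 0.161 V/A = 0.161·3086.056/344.185 = 1.444 s.

1.444 s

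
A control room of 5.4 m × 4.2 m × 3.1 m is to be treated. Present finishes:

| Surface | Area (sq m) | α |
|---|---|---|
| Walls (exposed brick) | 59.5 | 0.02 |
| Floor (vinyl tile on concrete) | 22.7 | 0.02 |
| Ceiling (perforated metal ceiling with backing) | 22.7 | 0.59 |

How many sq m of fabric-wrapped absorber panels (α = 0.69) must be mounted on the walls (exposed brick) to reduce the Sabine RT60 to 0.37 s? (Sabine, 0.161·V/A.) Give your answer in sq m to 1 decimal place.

Summing Sᵢαᵢ: 1.190 + 0.454 + 13.393 → A₁ = 15.037 sabins.
Required A₂ = 0.161·70.308/0.37 = 30.593 sabins.
ΔA needed = 30.593 − 15.037 = 15.556 sabins.
Each sq m of panel replacing the walls (exposed brick) adds (0.69 − 0.02) = 0.67 sabins.
Area = ΔA/Δα = 15.556/0.67 = 23.2 sq m.

23.2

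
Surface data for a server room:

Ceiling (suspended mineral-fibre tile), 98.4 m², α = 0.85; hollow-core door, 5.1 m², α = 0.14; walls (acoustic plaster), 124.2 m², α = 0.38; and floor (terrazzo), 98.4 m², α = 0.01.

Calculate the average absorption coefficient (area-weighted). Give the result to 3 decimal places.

Total surface area S = 326.1 m².
Σ(Sᵢαᵢ) = 98.4·0.85 + 5.1·0.14 + 124.2·0.38 + 98.4·0.01 = 132.534.
ᾱ = 132.534 / 326.1 = 0.406.

0.406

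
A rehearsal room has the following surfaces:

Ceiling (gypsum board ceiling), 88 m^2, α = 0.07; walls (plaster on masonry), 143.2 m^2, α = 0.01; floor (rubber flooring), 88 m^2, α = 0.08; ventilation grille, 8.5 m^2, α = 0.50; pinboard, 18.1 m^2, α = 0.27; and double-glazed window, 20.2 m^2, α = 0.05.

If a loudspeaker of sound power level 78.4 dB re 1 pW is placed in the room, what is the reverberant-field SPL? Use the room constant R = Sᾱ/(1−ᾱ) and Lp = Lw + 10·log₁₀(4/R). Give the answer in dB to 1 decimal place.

A = 24.779 sabins; S = 366.0 m^2.
ᾱ = 0.0677, so room constant R = A/(1−ᾱ) = 26.578 m^2.
Lp = 78.4 + 10·log₁₀(4/26.578) = 78.4 + (-8.22) = 70.2 dB.

70.2 dB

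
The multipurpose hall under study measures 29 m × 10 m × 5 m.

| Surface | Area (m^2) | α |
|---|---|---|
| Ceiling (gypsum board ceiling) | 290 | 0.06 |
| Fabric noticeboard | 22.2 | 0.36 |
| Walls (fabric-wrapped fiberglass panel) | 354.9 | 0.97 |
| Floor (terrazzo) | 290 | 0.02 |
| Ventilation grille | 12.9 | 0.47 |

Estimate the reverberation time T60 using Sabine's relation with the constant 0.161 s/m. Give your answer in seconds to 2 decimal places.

Summing Sᵢαᵢ: 17.400 + 7.992 + 344.253 + 5.800 + 6.063 → A = 381.508 sabins.
Room volume: 1450 m³.
Sabine: RT60 = 0.161 × 1450 / 381.508 = 0.61 s.

0.61 seconds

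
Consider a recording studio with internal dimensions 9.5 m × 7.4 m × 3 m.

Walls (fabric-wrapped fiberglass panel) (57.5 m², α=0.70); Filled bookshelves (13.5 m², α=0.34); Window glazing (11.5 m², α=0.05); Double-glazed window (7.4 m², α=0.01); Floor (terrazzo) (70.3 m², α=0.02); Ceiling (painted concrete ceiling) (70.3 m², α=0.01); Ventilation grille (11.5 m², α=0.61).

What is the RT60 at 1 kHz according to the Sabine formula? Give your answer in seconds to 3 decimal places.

Equivalent absorption area: A = 57.5*0.70 + 13.5*0.34 + 11.5*0.05 + 7.4*0.01 + 70.3*0.02 + 70.3*0.01 + 11.5*0.61 = 54.613 m².
V = 9.5·7.4·3 = 210.9 m³.
T = 0.161 V/A = 0.161·210.9/54.613 = 0.622 s.

0.622 sec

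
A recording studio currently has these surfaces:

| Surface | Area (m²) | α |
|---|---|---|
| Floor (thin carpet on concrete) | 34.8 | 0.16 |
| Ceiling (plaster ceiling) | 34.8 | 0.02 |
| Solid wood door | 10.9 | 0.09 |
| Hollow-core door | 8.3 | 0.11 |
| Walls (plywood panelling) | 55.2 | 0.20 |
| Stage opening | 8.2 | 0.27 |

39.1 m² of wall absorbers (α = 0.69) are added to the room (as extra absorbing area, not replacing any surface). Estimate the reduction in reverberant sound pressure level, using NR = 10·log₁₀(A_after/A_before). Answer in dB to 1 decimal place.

Summing Sᵢαᵢ: 5.568 + 0.696 + 0.981 + 0.913 + 11.040 + 2.214 → A_before = 21.412 sabins.
Added absorption = 39.1 × 0.69 = 26.979 sabins.
A_after = 21.412 + 26.979 = 48.391 sabins.
NR = 10·log₁₀(48.391/21.412) = 3.5 dB.

3.5 dB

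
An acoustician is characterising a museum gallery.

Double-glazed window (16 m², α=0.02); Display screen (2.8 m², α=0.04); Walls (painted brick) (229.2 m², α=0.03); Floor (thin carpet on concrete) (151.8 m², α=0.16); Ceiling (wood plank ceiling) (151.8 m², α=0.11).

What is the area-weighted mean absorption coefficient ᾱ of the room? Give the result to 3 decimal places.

S = Σ Sᵢ = 16 + 2.8 + 229.2 + 151.8 + 151.8 = 551.6 m².
A = 16·0.02 + 2.8·0.04 + 229.2·0.03 + 151.8·0.16 + 151.8·0.11 = 48.294 sabins.
ᾱ = 48.294 / 551.6 = 0.088.

0.088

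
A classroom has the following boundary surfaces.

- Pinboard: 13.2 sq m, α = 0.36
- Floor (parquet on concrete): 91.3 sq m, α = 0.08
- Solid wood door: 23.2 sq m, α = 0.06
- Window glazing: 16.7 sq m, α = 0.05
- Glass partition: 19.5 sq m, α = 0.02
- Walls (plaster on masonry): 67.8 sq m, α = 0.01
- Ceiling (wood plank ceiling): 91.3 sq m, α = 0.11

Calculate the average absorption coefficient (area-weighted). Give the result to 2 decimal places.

Total surface area S = 323.0 sq m.
Σ(Sᵢαᵢ) = 13.2×0.36 + 91.3×0.08 + 23.2×0.06 + 16.7×0.05 + 19.5×0.02 + 67.8×0.01 + 91.3×0.11 = 25.394.
ᾱ = 25.394 / 323.0 = 0.08.

0.08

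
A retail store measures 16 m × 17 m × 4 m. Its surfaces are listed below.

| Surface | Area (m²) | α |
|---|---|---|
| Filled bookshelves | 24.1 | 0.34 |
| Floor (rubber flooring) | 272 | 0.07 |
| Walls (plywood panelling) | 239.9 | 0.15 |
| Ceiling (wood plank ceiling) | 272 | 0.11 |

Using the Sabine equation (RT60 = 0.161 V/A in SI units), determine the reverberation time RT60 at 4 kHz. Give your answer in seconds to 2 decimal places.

1.88 s

Equivalent absorption area: A = 24.1·0.34 + 272·0.07 + 239.9·0.15 + 272·0.11 = 93.139 m².
V = 16·17·4 = 1088 m³.
T = 0.161 V/A = 0.161·1088/93.139 = 1.88 s.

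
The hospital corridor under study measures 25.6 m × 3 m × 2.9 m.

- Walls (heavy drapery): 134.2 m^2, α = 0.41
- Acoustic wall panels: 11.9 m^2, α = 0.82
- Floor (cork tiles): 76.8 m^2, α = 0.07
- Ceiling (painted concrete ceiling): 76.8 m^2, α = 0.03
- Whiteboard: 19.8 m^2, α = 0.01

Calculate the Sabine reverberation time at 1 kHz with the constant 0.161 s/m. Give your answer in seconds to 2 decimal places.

Total absorption A = 134.2×0.41 + 11.9×0.82 + 76.8×0.07 + 76.8×0.03 + 19.8×0.01
  = 55.022 + 9.758 + 5.376 + 2.304 + 0.198 = 72.658 m^2 sabins.
Volume V = 25.6 × 3 × 2.9 = 222.72 m³.
Sabine: RT60 = 0.161 × 222.72 / 72.658 = 0.49 s.

0.49 s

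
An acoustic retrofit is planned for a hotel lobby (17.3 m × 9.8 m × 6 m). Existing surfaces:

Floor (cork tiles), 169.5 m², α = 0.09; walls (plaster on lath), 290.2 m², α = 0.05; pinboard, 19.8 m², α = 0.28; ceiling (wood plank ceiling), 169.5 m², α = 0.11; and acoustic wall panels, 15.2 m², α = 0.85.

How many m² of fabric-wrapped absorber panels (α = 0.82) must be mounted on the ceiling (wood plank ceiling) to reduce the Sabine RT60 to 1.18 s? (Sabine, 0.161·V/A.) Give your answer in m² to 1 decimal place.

Equivalent absorption area: A₁ = 169.5×0.09 + 290.2×0.05 + 19.8×0.28 + 169.5×0.11 + 15.2×0.85 = 66.874 m².
Required A₂ = 0.161·1017.24/1.18 = 138.793 sabins.
ΔA needed = 138.793 − 66.874 = 71.919 sabins.
Net gain per m²: Δα = 0.82 − 0.11 = 0.71.
Area = ΔA/Δα = 71.919/0.71 = 101.3 m².

101.3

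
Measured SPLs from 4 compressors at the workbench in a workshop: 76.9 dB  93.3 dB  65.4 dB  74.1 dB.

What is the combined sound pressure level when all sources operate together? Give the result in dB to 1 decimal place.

Converting to relative power and adding: 10^(76.9/10) + 10^(93.3/10) + 10^(65.4/10) + 10^(74.1/10) = 2.216e+09.
Back to dB: 10·log₁₀ Σ = 93.5 dB.

93.5 dB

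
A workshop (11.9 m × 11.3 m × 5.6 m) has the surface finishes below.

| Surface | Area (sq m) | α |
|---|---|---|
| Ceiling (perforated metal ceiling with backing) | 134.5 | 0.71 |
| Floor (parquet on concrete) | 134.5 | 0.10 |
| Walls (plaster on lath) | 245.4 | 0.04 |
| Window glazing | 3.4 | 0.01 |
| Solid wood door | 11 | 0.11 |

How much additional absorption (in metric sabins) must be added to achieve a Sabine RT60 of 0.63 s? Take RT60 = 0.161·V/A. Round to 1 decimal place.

72.4 sabins

Equivalent absorption area: A₁ = 134.5*0.71 + 134.5*0.10 + 245.4*0.04 + 3.4*0.01 + 11*0.11 = 120.005 sq m.
Target A₂ = 0.161·753.032/0.63 = 192.442 sabins (V = 753.032 m³).
Additional absorption ΔA = 192.442 − 120.005 = 72.4 sabins.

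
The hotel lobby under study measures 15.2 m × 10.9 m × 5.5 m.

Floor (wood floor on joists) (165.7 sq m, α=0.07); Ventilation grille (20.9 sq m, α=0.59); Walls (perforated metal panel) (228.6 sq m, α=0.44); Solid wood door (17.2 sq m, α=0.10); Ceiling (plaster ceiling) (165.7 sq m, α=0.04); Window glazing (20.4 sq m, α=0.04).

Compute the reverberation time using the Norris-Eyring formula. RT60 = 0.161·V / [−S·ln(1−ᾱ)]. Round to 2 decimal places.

Total surface area S = 165.7 + 20.9 + 228.6 + 17.2 + 165.7 + 20.4 = 618.5 sq m.
Absorption A = 165.7×0.07 + 20.9×0.59 + 228.6×0.44 + 17.2×0.10 + 165.7×0.04 + 20.4×0.04 = 133.678 sabins.
Mean coefficient ᾱ = A/S = 0.2161.
Eyring denominator: −S ln(1−ᾱ) = 150.589.
V = 15.2 × 10.9 × 5.5 = 911.24 m³.
T = 0.161·V/[−S·ln(1−ᾱ)] = 0.161·911.24/150.589 = 0.97 s.

0.97 s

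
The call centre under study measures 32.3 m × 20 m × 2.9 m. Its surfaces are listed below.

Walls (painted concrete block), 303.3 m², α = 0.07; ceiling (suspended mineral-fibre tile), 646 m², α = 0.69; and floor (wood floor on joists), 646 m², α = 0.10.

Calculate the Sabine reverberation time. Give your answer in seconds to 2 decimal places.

A = Σ Sᵢαᵢ = 303.3*0.07 + 646*0.69 + 646*0.10 = 531.571 sabins.
Room volume: 1873.4 m³.
Sabine: RT60 = 0.161 × 1873.4 / 531.571 = 0.57 s.

0.57 s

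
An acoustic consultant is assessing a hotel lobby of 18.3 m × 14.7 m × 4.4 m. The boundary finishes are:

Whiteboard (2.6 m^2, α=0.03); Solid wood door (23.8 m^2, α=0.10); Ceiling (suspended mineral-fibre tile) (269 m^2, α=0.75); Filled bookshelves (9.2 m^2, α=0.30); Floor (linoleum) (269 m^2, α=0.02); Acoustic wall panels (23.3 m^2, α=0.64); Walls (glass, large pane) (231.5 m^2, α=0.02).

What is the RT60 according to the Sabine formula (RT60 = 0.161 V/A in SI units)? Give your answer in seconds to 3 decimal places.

0.822 s

Summing Sᵢαᵢ: 0.078 + 2.380 + 201.750 + 2.760 + 5.380 + 14.912 + 4.630 → A = 231.890 sabins.
Volume V = 18.3 × 14.7 × 4.4 = 1183.644 m³.
RT60 = 0.161 · V / A = 0.161 × 1183.644 / 231.890 = 0.822 s.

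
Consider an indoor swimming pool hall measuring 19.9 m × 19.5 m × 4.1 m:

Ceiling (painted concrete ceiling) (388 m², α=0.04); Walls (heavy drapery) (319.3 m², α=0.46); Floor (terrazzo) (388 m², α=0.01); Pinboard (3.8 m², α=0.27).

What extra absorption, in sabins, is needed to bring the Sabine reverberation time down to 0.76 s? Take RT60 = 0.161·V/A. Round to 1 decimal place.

Equivalent absorption area: A₁ = 388*0.04 + 319.3*0.46 + 388*0.01 + 3.8*0.27 = 167.304 m².
For T = 0.76 s, need A₂ = 0.161·V/T = 0.161·1591.005/0.76 = 337.042 sabins.
ΔA = A₂ − A₁ = 337.042 − 167.304 = 169.7 sabins.

169.7 sabins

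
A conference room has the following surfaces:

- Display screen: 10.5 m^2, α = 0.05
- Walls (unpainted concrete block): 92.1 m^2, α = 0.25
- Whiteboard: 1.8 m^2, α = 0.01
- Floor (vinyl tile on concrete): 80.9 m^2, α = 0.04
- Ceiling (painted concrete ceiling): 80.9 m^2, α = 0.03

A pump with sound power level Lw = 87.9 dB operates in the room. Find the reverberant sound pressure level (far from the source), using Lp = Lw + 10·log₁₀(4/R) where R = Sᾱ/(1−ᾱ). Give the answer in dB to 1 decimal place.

78.8 dB

A = 29.231 sabins; S = 266.2 m^2.
ᾱ = 29.231/266.2 = 0.1098; R = Sᾱ/(1−ᾱ) = 29.231/(1−0.1098) = 32.836 m^2.
Lp = 87.9 + 10·log₁₀(4/32.836) = 87.9 + (-9.14) = 78.8 dB.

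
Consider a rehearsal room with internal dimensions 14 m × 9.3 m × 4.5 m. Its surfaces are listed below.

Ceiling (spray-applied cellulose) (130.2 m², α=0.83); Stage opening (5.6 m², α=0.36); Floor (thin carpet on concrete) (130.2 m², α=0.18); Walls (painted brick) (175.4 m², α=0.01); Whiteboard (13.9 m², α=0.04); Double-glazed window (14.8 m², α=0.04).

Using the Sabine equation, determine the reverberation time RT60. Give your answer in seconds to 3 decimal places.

Equivalent absorption area: A = 130.2*0.83 + 5.6*0.36 + 130.2*0.18 + 175.4*0.01 + 13.9*0.04 + 14.8*0.04 = 136.420 m².
Room volume: 585.9 m³.
T = 0.161 V/A = 0.161·585.9/136.420 = 0.691 s.

0.691 s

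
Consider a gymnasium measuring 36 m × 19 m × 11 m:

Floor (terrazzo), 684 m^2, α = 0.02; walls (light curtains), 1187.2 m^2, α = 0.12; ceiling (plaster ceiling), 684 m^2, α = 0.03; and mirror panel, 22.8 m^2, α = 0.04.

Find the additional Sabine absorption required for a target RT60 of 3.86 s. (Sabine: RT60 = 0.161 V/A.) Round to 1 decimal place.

136.2 sabins

A₁ = Σ Sᵢαᵢ = 684×0.02 + 1187.2×0.12 + 684×0.03 + 22.8×0.04 = 177.576 sabins.
Target A₂ = 0.161·7524/3.86 = 313.825 sabins (V = 7524 m³).
Additional absorption ΔA = 313.825 − 177.576 = 136.2 sabins.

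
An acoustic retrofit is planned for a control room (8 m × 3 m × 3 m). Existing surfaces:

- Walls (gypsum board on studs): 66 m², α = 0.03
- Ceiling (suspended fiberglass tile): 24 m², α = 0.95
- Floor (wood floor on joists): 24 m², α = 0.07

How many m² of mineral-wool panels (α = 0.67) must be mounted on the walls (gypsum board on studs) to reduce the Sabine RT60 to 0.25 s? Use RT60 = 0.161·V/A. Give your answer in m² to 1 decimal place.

Summing Sᵢαᵢ: 1.980 + 22.800 + 1.680 → A₁ = 26.460 sabins.
V = 72 m³. Target absorption A₂ = 0.161 × 72 / 0.25 = 46.368 sabins.
ΔA needed = 46.368 − 26.460 = 19.908 sabins.
Net gain per m²: Δα = 0.67 − 0.03 = 0.64.
Area = ΔA/Δα = 19.908/0.64 = 31.1 m².

31.1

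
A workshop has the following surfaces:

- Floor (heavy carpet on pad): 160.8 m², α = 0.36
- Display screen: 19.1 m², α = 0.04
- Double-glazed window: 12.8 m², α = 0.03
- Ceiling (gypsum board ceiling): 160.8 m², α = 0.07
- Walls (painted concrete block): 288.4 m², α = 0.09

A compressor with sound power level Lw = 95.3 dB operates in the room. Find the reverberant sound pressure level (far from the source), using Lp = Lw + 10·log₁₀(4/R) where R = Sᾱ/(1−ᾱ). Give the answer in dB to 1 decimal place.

80.8 dB

Σ(Sᵢαᵢ) = 160.8×0.36 + 19.1×0.04 + 12.8×0.03 + 160.8×0.07 + 288.4×0.09 = 96.248; total area S = 641.9 m².
ᾱ = 96.248/641.9 = 0.1499; R = Sᾱ/(1−ᾱ) = 96.248/(1−0.1499) = 113.220 m².
Lp = 95.3 + 10·log₁₀(4/113.220) = 95.3 + (-14.52) = 80.8 dB.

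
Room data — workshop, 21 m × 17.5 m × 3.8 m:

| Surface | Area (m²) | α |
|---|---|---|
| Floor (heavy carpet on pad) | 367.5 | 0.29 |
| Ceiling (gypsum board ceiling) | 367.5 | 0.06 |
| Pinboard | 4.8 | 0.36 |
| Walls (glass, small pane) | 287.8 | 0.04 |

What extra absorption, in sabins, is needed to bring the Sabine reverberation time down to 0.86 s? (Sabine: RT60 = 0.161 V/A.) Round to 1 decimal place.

119.6 sabins

Summing Sᵢαᵢ: 106.575 + 22.050 + 1.728 + 11.512 → A₁ = 141.865 sabins.
V = 1396.5 m³. Required absorption A₂ = 0.161 × 1396.5 / 0.86 = 261.438 sabins.
Additional absorption ΔA = 261.438 − 141.865 = 119.6 sabins.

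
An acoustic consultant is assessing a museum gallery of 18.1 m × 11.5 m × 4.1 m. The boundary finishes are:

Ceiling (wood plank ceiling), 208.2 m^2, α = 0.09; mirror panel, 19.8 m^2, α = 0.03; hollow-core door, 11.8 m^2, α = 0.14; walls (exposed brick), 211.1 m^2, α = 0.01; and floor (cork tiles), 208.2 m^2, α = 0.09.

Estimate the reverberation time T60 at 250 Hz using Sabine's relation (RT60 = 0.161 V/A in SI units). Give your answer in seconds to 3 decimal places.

Equivalent absorption area: A = 208.2·0.09 + 19.8·0.03 + 11.8·0.14 + 211.1·0.01 + 208.2·0.09 = 41.833 m^2.
V = 18.1·11.5·4.1 = 853.415 m³.
Sabine: RT60 = 0.161 × 853.415 / 41.833 = 3.284 s.

3.284 seconds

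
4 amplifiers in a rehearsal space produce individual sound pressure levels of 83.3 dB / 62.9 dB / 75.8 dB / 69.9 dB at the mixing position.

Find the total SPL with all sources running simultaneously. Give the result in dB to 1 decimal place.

84.2 dB

Sum in the linear (power) domain: Σ 10^(Lᵢ/10) = 10^(83.3/10) + 10^(62.9/10) + 10^(75.8/10) + 10^(69.9/10) = 2.635e+08.
Combined level = 10 log₁₀(2.635e+08) = 84.2 dB.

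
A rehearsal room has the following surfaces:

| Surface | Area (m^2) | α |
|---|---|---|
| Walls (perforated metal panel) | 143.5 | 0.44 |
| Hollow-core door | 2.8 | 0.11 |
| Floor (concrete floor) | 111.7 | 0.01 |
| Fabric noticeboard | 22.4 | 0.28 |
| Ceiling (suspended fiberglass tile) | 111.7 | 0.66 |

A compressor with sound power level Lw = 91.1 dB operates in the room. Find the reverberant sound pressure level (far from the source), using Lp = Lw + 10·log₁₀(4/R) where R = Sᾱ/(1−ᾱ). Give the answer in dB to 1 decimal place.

A = 144.559 sabins; S = 392.1 m^2.
ᾱ = 144.559/392.1 = 0.3687; R = Sᾱ/(1−ᾱ) = 144.559/(1−0.3687) = 228.986 m^2.
Lp = Lw + 10 log₁₀(4/R) = 91.1 -17.58 = 73.5 dB.

73.5 dB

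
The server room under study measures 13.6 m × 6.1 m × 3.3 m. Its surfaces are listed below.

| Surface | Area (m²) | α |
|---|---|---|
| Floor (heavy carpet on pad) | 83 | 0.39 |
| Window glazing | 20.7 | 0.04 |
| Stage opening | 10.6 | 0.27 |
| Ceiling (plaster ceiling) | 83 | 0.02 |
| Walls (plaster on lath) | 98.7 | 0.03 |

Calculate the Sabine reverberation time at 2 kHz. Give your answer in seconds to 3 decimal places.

A = Σ Sᵢαᵢ = 83×0.39 + 20.7×0.04 + 10.6×0.27 + 83×0.02 + 98.7×0.03 = 40.681 sabins.
Volume V = 13.6 × 6.1 × 3.3 = 273.768 m³.
RT60 = 0.161 · V / A = 0.161 × 273.768 / 40.681 = 1.083 s.

1.083 seconds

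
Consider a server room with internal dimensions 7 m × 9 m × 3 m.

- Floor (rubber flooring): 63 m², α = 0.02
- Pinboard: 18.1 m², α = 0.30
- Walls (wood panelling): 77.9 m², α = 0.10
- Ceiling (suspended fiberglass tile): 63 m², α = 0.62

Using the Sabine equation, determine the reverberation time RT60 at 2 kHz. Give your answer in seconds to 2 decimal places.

Summing Sᵢαᵢ: 1.260 + 5.430 + 7.790 + 39.060 → A = 53.540 sabins.
Volume V = 7 × 9 × 3 = 189 m³.
Sabine: RT60 = 0.161 × 189 / 53.540 = 0.57 s.

0.57 seconds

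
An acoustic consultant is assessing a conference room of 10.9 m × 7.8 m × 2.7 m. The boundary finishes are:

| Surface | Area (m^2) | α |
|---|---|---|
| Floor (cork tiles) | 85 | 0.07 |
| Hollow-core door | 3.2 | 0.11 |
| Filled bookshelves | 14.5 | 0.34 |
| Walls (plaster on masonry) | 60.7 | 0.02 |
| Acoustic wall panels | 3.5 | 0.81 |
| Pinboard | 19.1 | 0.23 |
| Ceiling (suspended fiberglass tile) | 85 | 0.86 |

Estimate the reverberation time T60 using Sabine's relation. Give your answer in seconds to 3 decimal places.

0.398 seconds

A = Σ Sᵢαᵢ = 85·0.07 + 3.2·0.11 + 14.5·0.34 + 60.7·0.02 + 3.5·0.81 + 19.1·0.23 + 85·0.86 = 92.774 sabins.
Room volume: 229.554 m³.
RT60 = 0.161 · V / A = 0.161 × 229.554 / 92.774 = 0.398 s.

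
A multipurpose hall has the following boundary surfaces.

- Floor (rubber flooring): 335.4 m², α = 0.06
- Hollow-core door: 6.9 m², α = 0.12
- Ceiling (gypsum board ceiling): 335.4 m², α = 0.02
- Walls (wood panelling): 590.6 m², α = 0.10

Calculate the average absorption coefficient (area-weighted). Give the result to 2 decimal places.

0.07

S = Σ Sᵢ = 335.4 + 6.9 + 335.4 + 590.6 = 1268.3 m².
Weighted sum Σ Sα = 86.720.
ᾱ = A/S = 0.07.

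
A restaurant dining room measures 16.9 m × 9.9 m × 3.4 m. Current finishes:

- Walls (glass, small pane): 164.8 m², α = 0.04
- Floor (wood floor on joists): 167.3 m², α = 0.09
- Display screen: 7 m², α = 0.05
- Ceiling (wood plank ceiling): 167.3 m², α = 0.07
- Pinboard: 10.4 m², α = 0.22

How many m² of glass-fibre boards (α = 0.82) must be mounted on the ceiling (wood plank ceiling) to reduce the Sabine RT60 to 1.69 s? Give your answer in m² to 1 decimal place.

Total absorption A₁ = 164.8·0.04 + 167.3·0.09 + 7·0.05 + 167.3·0.07 + 10.4·0.22
  = 6.592 + 15.057 + 0.350 + 11.711 + 2.288 = 35.998 m² sabins.
Required A₂ = 0.161·568.854/1.69 = 54.193 sabins.
Absorption to add: 54.193 − 35.998 = 18.195 sabins.
Each m² of panel replacing the ceiling (wood plank ceiling) adds (0.82 − 0.07) = 0.75 sabins.
Panel area = 18.195 / 0.75 = 24.3 m².

24.3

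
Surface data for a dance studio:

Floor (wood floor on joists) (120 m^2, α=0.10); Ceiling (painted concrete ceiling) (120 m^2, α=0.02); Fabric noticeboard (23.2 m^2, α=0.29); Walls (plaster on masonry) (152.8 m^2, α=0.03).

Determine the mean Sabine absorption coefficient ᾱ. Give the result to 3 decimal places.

0.062

S = Σ Sᵢ = 120 + 120 + 23.2 + 152.8 = 416.0 m^2.
Weighted sum Σ Sα = 25.712.
ᾱ = 25.712 / 416.0 = 0.062.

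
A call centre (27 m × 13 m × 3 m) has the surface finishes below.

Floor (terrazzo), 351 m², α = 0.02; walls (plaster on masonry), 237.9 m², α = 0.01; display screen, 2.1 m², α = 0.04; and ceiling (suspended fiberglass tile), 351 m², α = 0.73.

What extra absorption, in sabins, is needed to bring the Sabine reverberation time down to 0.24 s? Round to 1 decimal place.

440.7 sabins

Summing Sᵢαᵢ: 7.020 + 2.379 + 0.084 + 256.230 → A₁ = 265.713 sabins.
For T = 0.24 s, need A₂ = 0.161·V/T = 0.161·1053/0.24 = 706.388 sabins.
ΔA = A₂ − A₁ = 706.388 − 265.713 = 440.7 sabins.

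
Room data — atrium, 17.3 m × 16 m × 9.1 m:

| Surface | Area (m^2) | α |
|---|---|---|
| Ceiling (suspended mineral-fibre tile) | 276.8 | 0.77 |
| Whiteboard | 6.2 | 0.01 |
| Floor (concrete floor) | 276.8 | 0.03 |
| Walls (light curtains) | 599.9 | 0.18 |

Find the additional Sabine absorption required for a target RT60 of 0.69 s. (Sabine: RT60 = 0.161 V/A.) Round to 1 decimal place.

258.3 sabins

A₁ = Σ Sᵢαᵢ = 276.8*0.77 + 6.2*0.01 + 276.8*0.03 + 599.9*0.18 = 329.484 sabins.
V = 2518.88 m³. Required absorption A₂ = 0.161 × 2518.88 / 0.69 = 587.739 sabins.
Additional absorption ΔA = 587.739 − 329.484 = 258.3 sabins.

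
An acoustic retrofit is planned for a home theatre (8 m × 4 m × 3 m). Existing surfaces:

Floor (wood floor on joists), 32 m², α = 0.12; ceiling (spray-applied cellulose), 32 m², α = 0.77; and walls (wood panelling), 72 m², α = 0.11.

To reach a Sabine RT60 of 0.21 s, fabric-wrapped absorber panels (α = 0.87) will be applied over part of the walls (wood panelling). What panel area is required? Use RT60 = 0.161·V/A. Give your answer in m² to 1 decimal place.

48.9

Equivalent absorption area: A₁ = 32·0.12 + 32·0.77 + 72·0.11 = 36.400 m².
V = 96 m³. Target absorption A₂ = 0.161 × 96 / 0.21 = 73.600 sabins.
Absorption to add: 73.600 − 36.400 = 37.200 sabins.
Each m² of panel replacing the walls (wood panelling) adds (0.87 − 0.11) = 0.76 sabins.
Panel area = 37.200 / 0.76 = 48.9 m².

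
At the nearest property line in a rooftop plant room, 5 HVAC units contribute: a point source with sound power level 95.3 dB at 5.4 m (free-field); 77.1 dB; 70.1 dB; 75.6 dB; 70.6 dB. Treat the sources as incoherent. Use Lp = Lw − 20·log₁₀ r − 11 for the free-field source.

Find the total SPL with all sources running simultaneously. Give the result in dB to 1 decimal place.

Source at 5.4 m: Lp = 95.3 − 20·log₁₀(5.4) − 11 = 69.7 dB.
Sum in the linear (power) domain: Σ 10^(Lᵢ/10) = 10^(69.7/10) + 10^(77.1/10) + 10^(70.1/10) + 10^(75.6/10) + 10^(70.6/10) = 1.186e+08.
L_total = 10·log₁₀(1.186e+08) = 80.7 dB.

80.7 dB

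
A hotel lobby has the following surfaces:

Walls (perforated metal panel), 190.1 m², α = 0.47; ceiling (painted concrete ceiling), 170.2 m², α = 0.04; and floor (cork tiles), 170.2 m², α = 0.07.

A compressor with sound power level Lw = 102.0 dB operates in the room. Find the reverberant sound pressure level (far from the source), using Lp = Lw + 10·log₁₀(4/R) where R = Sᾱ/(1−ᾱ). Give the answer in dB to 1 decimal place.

86.7 dB

A = 108.069 sabins; S = 530.5 m².
ᾱ = 108.069/530.5 = 0.2037; R = Sᾱ/(1−ᾱ) = 108.069/(1−0.2037) = 135.714 m².
Lp = 102.0 + 10·log₁₀(4/135.714) = 102.0 + (-15.31) = 86.7 dB.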